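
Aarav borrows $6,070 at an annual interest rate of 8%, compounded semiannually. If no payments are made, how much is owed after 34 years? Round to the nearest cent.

Growth factor = (1 + 0.04)^68 ≈ 14.396836492.
A ≈ 6,070 × 14.396836492 ≈ 87,388.7975.

$87,388.80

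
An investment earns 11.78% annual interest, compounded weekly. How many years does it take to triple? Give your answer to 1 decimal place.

9.3 years

(1 + 0.00226538)^(52t) = 3.
52t = ln 3 / ln(1 + 0.00226538) ≈ 1.0986/0.00226282 ≈ 485.5053.
t ≈ 9.3366.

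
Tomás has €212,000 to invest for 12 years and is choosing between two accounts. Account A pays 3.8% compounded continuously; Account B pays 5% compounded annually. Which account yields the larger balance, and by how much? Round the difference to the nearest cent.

Account B, by €46,238.47

A: e^(0.038·12) = e^0.456 ≈ 1.57775034477, so 212,000 × 1.57775034477 ≈ 334,483.0731.
B: (1 + 0.05)^12 ≈ 1.79585632602, so 212,000 × 1.79585632602 ≈ 380,721.5411.
Difference ≈ 46,238.4680 in favor of B.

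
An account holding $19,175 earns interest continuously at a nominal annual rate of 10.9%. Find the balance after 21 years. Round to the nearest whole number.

A = P·e^(rt) = 19,175·e^(0.109·21) = 19,175·e^2.289.
e^2.289 ≈ 9.86506767932, so A ≈ 189,162.6728.

$189,163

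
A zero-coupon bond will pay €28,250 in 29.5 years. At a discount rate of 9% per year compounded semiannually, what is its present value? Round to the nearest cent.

€2,104.54

Periodic rate = 9%/2 = 0.045; 59 periods.
P = 28,250/(1 + 0.045)^59 ≈ 28,250/13.42335687 ≈ 2,104.5406.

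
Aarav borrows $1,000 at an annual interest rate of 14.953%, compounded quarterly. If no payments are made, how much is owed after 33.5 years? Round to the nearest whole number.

Growth factor = (1 + 0.0373825)^134 ≈ 136.714612873.
A ≈ 1,000 × 136.714612873 ≈ 136,714.6129.

$136,715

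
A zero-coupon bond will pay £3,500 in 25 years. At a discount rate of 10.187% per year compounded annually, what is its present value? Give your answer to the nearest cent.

£309.61

Annual rate = 10.187% = 0.10187; 25 periods.
P = 3,500/(1 + 0.10187)^25 ≈ 3,500/11.30469822 ≈ 309.6058.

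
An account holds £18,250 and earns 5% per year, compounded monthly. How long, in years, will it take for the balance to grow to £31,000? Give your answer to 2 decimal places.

(1 + 0.00416667)^(12t) = 31,000/18,250 = 1.6986.
12t·ln(1 + 0.00416667) = ln(1.6986); 12t = 0.52982/0.00415801 ≈ 127.4220.
t ≈ 10.6185 years.

10.62 years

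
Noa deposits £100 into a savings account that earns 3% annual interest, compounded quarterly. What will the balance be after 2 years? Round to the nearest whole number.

Periodic rate = 3%/4 = 0.0075; periods = 4·2 = 8.
A = 100·(1 + 0.0075)^8 ≈ 100·1.06159885 ≈ 106.1599.

£106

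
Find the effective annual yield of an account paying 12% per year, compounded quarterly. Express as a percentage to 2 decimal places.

EAR = (1 + 12%/4)^4 − 1 = (1 + 0.03)^4 − 1.
(1 + 0.03)^4 ≈ 1.125509, so EAR ≈ 12.55088%.

12.55%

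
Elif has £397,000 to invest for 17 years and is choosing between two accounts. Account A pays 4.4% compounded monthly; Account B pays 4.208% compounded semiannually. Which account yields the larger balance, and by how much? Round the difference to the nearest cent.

A: (1 + 0.044/12)^204 ≈ 2.10988197441, so 397,000 × 2.10988197441 ≈ 837,623.1438.
B: (1 + 0.02104)^34 ≈ 2.02980216682, so 397,000 × 2.02980216682 ≈ 805,831.4602.
Difference ≈ 31,791.6836 in favor of A.

Account A, by £31,791.68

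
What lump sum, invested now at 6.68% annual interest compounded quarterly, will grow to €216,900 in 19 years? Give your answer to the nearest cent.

€61,603.44

Periodic rate = 6.68%/4 = 0.0167; 76 periods.
P = 216,900/(1 + 0.0167)^76 ≈ 216,900/3.52090729522 ≈ 61,603.4396.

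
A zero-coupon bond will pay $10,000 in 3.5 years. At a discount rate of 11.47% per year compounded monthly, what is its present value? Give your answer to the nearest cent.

Growth factor = (1 + 0.1147/12)^42 ≈ 1.491143898.
P = 10,000/1.491143898 ≈ 6,706.2609.

$6,706.26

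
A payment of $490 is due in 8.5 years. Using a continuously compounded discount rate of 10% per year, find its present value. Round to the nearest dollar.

P = A·e^(−rt) = 490·e^(−0.85).
e^(−0.85) ≈ 0.427414932, so P ≈ 209.4333.

$209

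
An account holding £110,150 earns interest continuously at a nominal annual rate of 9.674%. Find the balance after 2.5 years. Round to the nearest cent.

A = P·e^(rt) = 110,150·e^(0.09674·2.5) = 110,150·e^0.24185.
e^0.24185 ≈ 1.27360313802, so A ≈ 140,287.3857.

£140,287.39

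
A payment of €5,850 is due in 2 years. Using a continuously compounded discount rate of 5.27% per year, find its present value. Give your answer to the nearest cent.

€5,264.79

P = A·e^(−rt) = 5,850·e^(−0.1054).
e^(−0.1054) ≈ 0.8999644648, so P ≈ 5,264.7921.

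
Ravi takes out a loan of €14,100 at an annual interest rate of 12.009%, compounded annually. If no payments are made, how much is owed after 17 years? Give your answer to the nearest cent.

Annual rate = 12.009% = 0.12009; years = 17.
A = 14,100·(1 + 0.12009)^17 ≈ 14,100·6.8754264228 ≈ 96,943.5126.

€96,943.51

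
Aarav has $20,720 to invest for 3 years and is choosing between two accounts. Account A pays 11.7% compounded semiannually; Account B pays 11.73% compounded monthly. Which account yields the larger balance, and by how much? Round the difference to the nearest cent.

Account B, by $265.66

A: (1 + 0.0585)^6 ≈ 1.4065176103, so 20,720 × 1.4065176103 ≈ 29,143.0449.
B: (1 + 0.009775)^36 ≈ 1.419338922, so 20,720 × 1.419338922 ≈ 29,408.7025.
Difference ≈ 265.6576 in favor of B.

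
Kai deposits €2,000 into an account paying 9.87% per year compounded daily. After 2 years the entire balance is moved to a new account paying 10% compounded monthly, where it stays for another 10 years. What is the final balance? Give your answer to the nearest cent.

€6,595.43

Phase 1: 2,000·(1 + 0.0987/365)^730 ≈ 2,436.3975.
Phase 2: 2,436.3975·(1 + 0.1/12)^120 ≈ 6,595.4290.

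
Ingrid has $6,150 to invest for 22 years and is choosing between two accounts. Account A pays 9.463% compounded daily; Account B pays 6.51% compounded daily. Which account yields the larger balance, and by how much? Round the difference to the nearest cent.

Account A growth factor: (1 + 0.09463/365)^8030 ≈ 8.017207545; balance ≈ 49,305.8264.
Account B growth factor: (1 + 0.0651/365)^8030 ≈ 4.1873676653; balance ≈ 25,752.3111.
Account A is larger by 23,553.5153.

Account A, by $23,553.52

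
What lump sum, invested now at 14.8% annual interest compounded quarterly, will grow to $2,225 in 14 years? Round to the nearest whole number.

Periodic rate = 14.8%/4 = 0.037; 56 periods.
P = 2,225/(1 + 0.037)^56 ≈ 2,225/7.649100337 ≈ 290.8839.

$291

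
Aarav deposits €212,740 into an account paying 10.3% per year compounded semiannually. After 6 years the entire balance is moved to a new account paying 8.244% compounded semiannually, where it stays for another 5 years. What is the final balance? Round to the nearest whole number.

€582,084

Phase 1: 212,740·(1 + 0.0515)^12 ≈ 388,651.6172.
Phase 2: 388,651.6172·(1 + 0.04122)^10 ≈ 582,083.7760.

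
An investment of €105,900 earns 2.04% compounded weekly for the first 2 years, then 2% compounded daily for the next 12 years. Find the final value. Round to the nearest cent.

€140,229.54

Phase 1: 105,900·(1 + 0.0204/52)^104 ≈ 110,309.1912.
Phase 2: 110,309.1912·(1 + 0.02/365)^4380 ≈ 140,229.5435.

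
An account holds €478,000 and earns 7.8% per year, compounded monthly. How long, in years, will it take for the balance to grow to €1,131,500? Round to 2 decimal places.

(1 + 0.0065)^(12t) = 1,131,500/478,000 = 2.3672.
12t·ln(1 + 0.0065) = ln(2.3672); 12t = 0.86169/0.00647897 ≈ 132.9979.
t ≈ 11.0832 years.

11.08 years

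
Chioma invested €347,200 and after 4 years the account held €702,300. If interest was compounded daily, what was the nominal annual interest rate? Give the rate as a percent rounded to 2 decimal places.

(1 + r/365)^1460 = 702,300/347,200 = 2.02275.
1 + r/365 = 2.02275^(1/1460) ≈ 1.000483, so r/365 ≈ 0.000482623.
r ≈ 365·0.000482623 = 17.61574%.

17.62%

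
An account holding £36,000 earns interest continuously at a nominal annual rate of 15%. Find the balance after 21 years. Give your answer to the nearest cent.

A = P·e^(rt) = 36,000·e^(0.15·21) = 36,000·e^3.15.
e^3.15 ≈ 23.3360645809, so A ≈ 840,098.3249.

£840,098.32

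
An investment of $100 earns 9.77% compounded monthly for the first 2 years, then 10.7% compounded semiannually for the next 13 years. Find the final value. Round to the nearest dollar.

$471

Phase 1: 100·(1 + 0.0977/12)^24 ≈ 121.4836.
Phase 2: 121.4836·(1 + 0.0535)^26 ≈ 470.9942.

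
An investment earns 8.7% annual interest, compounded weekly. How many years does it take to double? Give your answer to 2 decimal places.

(1 + 0.00167308)^(52t) = 2.
52t = ln 2 / ln(1 + 0.00167308) ≈ 0.69315/0.00167168 ≈ 414.6413.
t ≈ 7.9739.

7.97 years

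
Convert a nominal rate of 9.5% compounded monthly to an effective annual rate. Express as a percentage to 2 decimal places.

9.92%

EAR = (1 + 9.5%/12)^12 − 1 = (1 + 0.00791667)^12 − 1.
(1 + 0.00791667)^12 ≈ 1.099248, so EAR ≈ 9.92476%.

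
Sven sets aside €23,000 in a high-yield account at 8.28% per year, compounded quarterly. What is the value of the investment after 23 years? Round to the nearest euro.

Growth factor = (1 + 0.0207)^92 ≈ 6.58607328519.
A ≈ 23,000 × 6.58607328519 ≈ 151,479.6856.

€151,480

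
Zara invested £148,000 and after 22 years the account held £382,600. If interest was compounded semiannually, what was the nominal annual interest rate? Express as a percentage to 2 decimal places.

(1 + r/2)^44 = 382,600/148,000 = 2.58514.
1 + r/2 = 2.58514^(1/44) ≈ 1.021821, so r/2 ≈ 0.0218205.
r ≈ 2·0.0218205 = 4.36410%.

4.36%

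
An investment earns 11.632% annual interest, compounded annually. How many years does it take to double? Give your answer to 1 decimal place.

(1 + 0.11632)^t = 2.
t = ln 2 / ln(1 + 0.11632) ≈ 0.69315/0.110038 ≈ 6.2992.

6.3 years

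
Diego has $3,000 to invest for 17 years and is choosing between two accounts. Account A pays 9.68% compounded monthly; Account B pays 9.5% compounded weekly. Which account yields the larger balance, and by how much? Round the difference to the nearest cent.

Account A, by $388.57

A: (1 + 0.0968/12)^204 ≈ 5.1500077822, so 3,000 × 5.1500077822 ≈ 15,450.0233.
B: (1 + 0.095/52)^884 ≈ 5.0204850569, so 3,000 × 5.0204850569 ≈ 15,061.4552.
Difference ≈ 388.5682 in favor of A.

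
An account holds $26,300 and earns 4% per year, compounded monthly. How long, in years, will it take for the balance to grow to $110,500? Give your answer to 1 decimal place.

35.9 years

We need (1 + 0.00333333)^(12t) = 4.2015, so 12t = ln 4.2015 / ln 1.003333 ≈ 431.3513.
t ≈ 431.3513/12 = 35.9459 years.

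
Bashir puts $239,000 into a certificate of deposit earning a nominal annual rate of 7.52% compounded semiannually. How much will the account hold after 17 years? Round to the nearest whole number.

Periodic rate = 7.52%/2 = 0.0376; periods = 2·17 = 34.
A = 239,000·(1 + 0.0376)^34 ≈ 239,000·3.50767013081 ≈ 838,333.1613.

$838,333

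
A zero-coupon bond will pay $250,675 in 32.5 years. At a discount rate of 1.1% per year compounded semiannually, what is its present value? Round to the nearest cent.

Growth factor = (1 + 0.0055)^65 ≈ 1.4283507614.
P = 250,675/1.4283507614 ≈ 175,499.6089.

$175,499.61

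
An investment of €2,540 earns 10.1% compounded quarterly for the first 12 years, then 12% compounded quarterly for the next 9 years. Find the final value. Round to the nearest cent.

€24,367.06

After 12 years at 10.1%: 2,540 × 3.310010276 ≈ 8,407.4261.
Then 9 years at 12%: 8,407.4261 × 2.898278328 ≈ 24,367.0609.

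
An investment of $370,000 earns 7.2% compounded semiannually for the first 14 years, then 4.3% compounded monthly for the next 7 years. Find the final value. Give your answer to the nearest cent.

$1,345,128.77

After 14 years at 7.2%: 370,000 × 2.691988197387 ≈ 996,035.6330.
Then 7 years at 4.3%: 996,035.6330 × 1.350482577228 ≈ 1,345,128.7687.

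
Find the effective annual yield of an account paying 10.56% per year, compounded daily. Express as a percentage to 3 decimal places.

11.136%

One year is 365 periods at 0.000289315 each: (1 + 0.000289315)^365 ≈ 1.11136.
EAR = 1.11136 − 1 ≈ 11.13603%.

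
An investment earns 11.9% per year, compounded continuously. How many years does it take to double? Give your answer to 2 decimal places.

e^(0.119t) = 2, so 0.119t = ln 2 ≈ 0.69315.
t ≈ 0.69315/0.119 ≈ 5.8248.

5.82 years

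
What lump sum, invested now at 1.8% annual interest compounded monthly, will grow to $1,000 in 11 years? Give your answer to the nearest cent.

Periodic rate = 1.8%/12 = 0.0015; 132 periods.
P = 1,000/(1 + 0.0015)^132 ≈ 1,000/1.21878157 ≈ 820.4916.

$820.49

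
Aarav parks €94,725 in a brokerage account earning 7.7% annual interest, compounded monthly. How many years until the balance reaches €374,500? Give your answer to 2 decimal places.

17.91 years

(1 + 0.00641667)^(12t) = 374,500/94,725 = 3.9535.
12t·ln(1 + 0.00641667) = ln(3.9535); 12t = 1.3746/0.00639617 ≈ 214.9121.
t ≈ 17.9093 years.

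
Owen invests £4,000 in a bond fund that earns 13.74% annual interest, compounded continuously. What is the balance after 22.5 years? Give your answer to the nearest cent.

£88,040.27

A = P·e^(rt) = 4,000·e^(0.1374·22.5) = 4,000·e^3.0915.
e^3.0915 ≈ 22.010068329, so A ≈ 88,040.2733.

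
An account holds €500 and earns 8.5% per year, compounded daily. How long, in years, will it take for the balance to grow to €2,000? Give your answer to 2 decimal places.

16.31 years

(1 + 0.000232877)^(365t) = 2,000/500 = 4.
365t·ln(1 + 0.000232877) = ln(4); 365t = 1.3863/0.00023285 ≈ 5953.6042.
t ≈ 16.3112 years.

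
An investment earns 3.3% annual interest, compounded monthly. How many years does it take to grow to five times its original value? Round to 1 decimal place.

48.8 years

(1 + 0.00275)^(12t) = 5.
12t = ln 5 / ln(1 + 0.00275) ≈ 1.6094/0.00274623 ≈ 586.0545.
t ≈ 48.8379.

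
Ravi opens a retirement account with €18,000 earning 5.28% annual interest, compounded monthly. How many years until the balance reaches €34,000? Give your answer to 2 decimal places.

12.07 years

(1 + 0.0044)^(12t) = 34,000/18,000 = 1.8889.
12t·ln(1 + 0.0044) = ln(1.8889); 12t = 0.63599/0.00439035 ≈ 144.8607.
t ≈ 12.0717 years.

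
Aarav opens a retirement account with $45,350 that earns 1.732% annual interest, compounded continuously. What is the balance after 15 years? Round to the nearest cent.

A = P·e^(rt) = 45,350·e^(0.01732·15) = 45,350·e^0.2598.
e^0.2598 ≈ 1.2966707266, so A ≈ 58,804.0175.

$58,804.02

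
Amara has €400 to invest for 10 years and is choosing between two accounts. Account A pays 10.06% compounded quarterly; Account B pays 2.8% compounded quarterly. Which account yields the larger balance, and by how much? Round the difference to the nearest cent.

A: (1 + 0.02515)^40 ≈ 2.700826221, so 400 × 2.700826221 ≈ 1,080.3305.
B: (1 + 0.007)^40 ≈ 1.32183979, so 400 × 1.32183979 ≈ 528.7359.
Difference ≈ 551.5946 in favor of A.

Account A, by €551.59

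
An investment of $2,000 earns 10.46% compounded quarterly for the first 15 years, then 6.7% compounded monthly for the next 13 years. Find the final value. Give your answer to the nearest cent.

$22,433.62

After 15 years at 10.46%: 2,000 × 4.7059896622 ≈ 9,411.9793.
Then 13 years at 6.7%: 9,411.9793 × 2.3835178183 ≈ 22,433.6204.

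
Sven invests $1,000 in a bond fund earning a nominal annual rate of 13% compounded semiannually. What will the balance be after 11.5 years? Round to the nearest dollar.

$4,256

Periodic rate = 13%/2 = 0.065; periods = 2·11.5 = 23.
A = 1,000·(1 + 0.065)^23 ≈ 1,000·4.256385733 ≈ 4,256.3857.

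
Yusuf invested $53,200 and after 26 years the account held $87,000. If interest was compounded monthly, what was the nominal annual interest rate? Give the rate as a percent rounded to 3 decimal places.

(1 + r/12)^312 = 87,000/53,200 = 1.63534.
1 + r/12 = 1.63534^(1/312) ≈ 1.001578, so r/12 ≈ 0.00157768.
r ≈ 12·0.00157768 = 1.89322%.

1.893%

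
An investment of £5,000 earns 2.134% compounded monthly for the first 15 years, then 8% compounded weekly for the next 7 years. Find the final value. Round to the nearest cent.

£12,047.09

Phase 1: 5,000·(1 + 0.02134/12)^180 ≈ 6,884.3700.
Phase 2: 6,884.3700·(1 + 0.08/52)^364 ≈ 12,047.0920.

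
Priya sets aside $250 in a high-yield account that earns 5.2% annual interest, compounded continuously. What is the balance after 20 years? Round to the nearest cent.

$707.30

A = P·e^(rt) = 250·e^(0.052·20) = 250·e^1.04.
e^1.04 ≈ 2.82921701, so A ≈ 707.3043.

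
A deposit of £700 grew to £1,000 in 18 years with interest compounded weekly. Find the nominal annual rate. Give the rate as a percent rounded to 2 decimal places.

The 936-period growth factor is 1,000/700 = 1.42857.
r/52 = 1.42857^(1/936) − 1 ≈ 0.000381136, so r ≈ 52·0.000381136 = 1.98191%.

1.98%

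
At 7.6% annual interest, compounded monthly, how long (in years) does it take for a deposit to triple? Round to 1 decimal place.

14.5 years

(1 + 0.00633333)^(12t) = 3.
12t = ln 3 / ln(1 + 0.00633333) ≈ 1.0986/0.00631336 ≈ 174.0138.
t ≈ 14.5012.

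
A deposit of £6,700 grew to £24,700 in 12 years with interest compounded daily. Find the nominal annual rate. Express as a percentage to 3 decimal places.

The 4380-period growth factor is 24,700/6,700 = 3.68657.
r/365 = 3.68657^(1/4380) − 1 ≈ 0.00029792, so r ≈ 365·0.00029792 = 10.87408%.

10.874%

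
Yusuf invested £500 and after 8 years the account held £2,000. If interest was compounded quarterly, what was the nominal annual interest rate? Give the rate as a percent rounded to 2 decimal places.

17.71%

(1 + r/4)^32 = 2,000/500 = 4.
1 + r/4 = 4^(1/32) ≈ 1.044274, so r/4 ≈ 0.0442738.
r ≈ 4·0.0442738 = 17.70951%.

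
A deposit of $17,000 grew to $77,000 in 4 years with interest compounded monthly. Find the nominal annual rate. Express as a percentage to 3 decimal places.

The 48-period growth factor is 77,000/17,000 = 4.52941.
r/12 = 4.52941^(1/48) − 1 ≈ 0.0319711, so r ≈ 12·0.0319711 = 38.36533%.

38.365%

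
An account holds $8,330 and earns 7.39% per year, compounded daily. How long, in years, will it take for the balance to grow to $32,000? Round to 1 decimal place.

18.2 years

We need (1 + 0.000202466)^(365t) = 3.8415, so 365t = ln 3.8415 / ln 1.000202 ≈ 6648.0808.
t ≈ 6648.0808/365 = 18.2139 years.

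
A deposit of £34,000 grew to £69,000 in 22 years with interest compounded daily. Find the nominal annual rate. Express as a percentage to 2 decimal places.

3.22%

The 8030-period growth factor is 69,000/34,000 = 2.02941.
r/365 = 2.02941^(1/8030) − 1 ≈ 0.0000881416, so r ≈ 365·0.0000881416 = 3.21717%.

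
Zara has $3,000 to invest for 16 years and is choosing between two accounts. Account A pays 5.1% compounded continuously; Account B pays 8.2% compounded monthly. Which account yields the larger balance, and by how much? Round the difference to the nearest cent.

Account B, by $4,306.87

Account A growth factor: e^(0.051·16) = e^0.816 ≈ 2.261435978; balance ≈ 6,784.3079.
Account B growth factor: (1 + 0.082/12)^192 ≈ 3.6970590428; balance ≈ 11,091.1771.
Account B is larger by 4,306.8692.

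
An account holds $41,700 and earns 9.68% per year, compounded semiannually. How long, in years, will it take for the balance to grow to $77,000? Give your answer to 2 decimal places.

6.49 years

We need (1 + 0.0484)^(2t) = 1.8465, so 2t = ln 1.8465 / ln 1.0484 ≈ 12.9758.
t ≈ 12.9758/2 = 6.4879 years.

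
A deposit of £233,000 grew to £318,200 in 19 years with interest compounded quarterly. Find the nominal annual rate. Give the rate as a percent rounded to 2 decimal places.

The 76-period growth factor is 318,200/233,000 = 1.36567.
r/4 = 1.36567^(1/76) − 1 ≈ 0.00410897, so r ≈ 4·0.00410897 = 1.64359%.

1.64%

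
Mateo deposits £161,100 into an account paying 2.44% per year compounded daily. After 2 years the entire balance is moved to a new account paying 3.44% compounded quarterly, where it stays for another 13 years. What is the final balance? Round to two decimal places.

£264,042.92

After 2 years at 2.44%: 161,100 × 1.05000861505 ≈ 169,156.3879.
Then 13 years at 3.44%: 169,156.3879 × 1.56093967291 ≈ 264,042.9168.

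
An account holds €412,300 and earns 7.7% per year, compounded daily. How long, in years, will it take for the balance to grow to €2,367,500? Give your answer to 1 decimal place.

22.7 years

(1 + 0.000210959)^(365t) = 2,367,500/412,300 = 5.7422.
365t·ln(1 + 0.000210959) = ln(5.7422); 365t = 1.7478/0.000210937 ≈ 8286.0828.
t ≈ 22.7016 years.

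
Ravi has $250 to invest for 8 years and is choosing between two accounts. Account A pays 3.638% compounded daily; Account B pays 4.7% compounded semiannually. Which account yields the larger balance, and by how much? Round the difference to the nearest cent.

Account A growth factor: (1 + 0.03638/365)^2920 ≈ 1.33779869; balance ≈ 334.4497.
Account B growth factor: (1 + 0.0235)^16 ≈ 1.45012537; balance ≈ 362.5313.
Account B is larger by 28.0817.

Account B, by $28.08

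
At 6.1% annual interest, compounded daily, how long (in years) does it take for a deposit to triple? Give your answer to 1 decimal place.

18.0 years

(1 + 0.000167123)^(365t) = 3.
365t = ln 3 / ln(1 + 0.000167123) ≈ 1.0986/0.000167109 ≈ 6574.2130.
t ≈ 18.0115.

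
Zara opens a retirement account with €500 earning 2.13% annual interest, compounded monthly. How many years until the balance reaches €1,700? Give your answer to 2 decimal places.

(1 + 0.001775)^(12t) = 1,700/500 = 3.4.
12t·ln(1 + 0.001775) = ln(3.4); 12t = 1.2238/0.00177343 ≈ 690.0627.
t ≈ 57.5052 years.

57.51 years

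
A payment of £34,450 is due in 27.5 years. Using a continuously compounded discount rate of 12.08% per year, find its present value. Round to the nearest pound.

P = A·e^(−rt) = 34,450·e^(−3.322).
e^(−3.322) ≈ 0.036080598348, so P ≈ 1,242.9766.

£1,243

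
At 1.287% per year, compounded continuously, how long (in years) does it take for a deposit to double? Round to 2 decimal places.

e^(0.01287t) = 2, so 0.01287t = ln 2 ≈ 0.69315.
t ≈ 0.69315/0.01287 ≈ 53.8576.

53.86 years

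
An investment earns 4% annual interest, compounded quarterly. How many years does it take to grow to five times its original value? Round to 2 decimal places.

40.44 years

(1 + 0.01)^(4t) = 5.
4t = ln 5 / ln(1 + 0.01) ≈ 1.6094/0.00995033 ≈ 161.7472.
t ≈ 40.4368.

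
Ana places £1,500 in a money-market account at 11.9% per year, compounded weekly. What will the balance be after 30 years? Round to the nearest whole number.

Periodic rate = 11.9%/52 = 0.00228846; periods = 52·30 = 1560.
A = 1,500·(1 + 0.119/52)^1560 ≈ 1,500·35.372027267 ≈ 53,058.0409.

£53,058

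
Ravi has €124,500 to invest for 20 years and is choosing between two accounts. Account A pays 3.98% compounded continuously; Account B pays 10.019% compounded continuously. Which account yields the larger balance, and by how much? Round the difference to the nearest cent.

A: e^(0.0398·20) = e^0.796 ≈ 2.21665654539, so 124,500 × 2.21665654539 ≈ 275,973.7399.
B: e^(0.10019·20) = e^2.0038 ≈ 7.41718792873, so 124,500 × 7.41718792873 ≈ 923,439.8971.
Difference ≈ 647,466.1572 in favor of B.

Account B, by €647,466.16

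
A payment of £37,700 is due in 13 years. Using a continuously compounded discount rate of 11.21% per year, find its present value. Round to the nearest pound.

£8,779

P = A·e^(−rt) = 37,700·e^(−1.4573).
e^(−1.4573) ≈ 0.23286415994, so P ≈ 8,778.9788.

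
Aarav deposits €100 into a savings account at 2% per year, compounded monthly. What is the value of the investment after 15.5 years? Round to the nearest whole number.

Periodic rate = 2%/12 = 0.00166667; periods = 12·15.5 = 186.
A = 100·(1 + 0.02/12)^186 ≈ 100·1.36307333 ≈ 136.3073.

€136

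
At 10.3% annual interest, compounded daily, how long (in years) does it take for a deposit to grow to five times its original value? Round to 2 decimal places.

(1 + 0.000282192)^(365t) = 5.
365t = ln 5 / ln(1 + 0.000282192) ≈ 1.6094/0.000282152 ≈ 5704.1526.
t ≈ 15.6278.

15.63 years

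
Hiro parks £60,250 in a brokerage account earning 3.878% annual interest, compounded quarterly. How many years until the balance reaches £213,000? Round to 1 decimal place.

We need (1 + 0.009695)^(4t) = 3.5353, so 4t = ln 3.5353 / ln 1.009695 ≈ 130.8820.
t ≈ 130.8820/4 = 32.7205 years.

32.7 years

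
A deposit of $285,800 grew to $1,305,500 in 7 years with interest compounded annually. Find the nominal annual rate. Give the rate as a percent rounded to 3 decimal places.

24.235%

The 7-period growth factor is 1,305,500/285,800 = 4.56788.
r = 4.56788^(1/7) − 1 ≈ 0.242353, i.e. 24.23528%.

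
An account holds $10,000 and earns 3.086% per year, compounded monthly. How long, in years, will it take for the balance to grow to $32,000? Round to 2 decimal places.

(1 + 0.00257167)^(12t) = 32,000/10,000 = 3.2.
12t·ln(1 + 0.00257167) = ln(3.2); 12t = 1.1632/0.00256837 ≈ 452.8759.
t ≈ 37.7397 years.

37.74 years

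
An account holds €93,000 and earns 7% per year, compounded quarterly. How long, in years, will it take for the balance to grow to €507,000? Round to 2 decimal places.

We need (1 + 0.0175)^(4t) = 5.4516, so 4t = ln 5.4516 / ln 1.0175 ≈ 97.7547.
t ≈ 97.7547/4 = 24.4387 years.

24.44 years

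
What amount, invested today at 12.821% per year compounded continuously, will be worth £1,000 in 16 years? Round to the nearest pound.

P = A·e^(−rt) = 1,000·e^(−2.05136).
e^(−2.05136) ≈ 0.128559943, so P ≈ 128.5599.

£129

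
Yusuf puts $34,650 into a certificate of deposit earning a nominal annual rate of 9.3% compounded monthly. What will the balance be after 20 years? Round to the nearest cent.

Growth factor = (1 + 0.00775)^240 ≈ 6.37784026528.
A ≈ 34,650 × 6.37784026528 ≈ 220,992.1652.

$220,992.17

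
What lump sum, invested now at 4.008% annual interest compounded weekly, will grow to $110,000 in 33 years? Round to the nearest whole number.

Periodic rate = 4.008%/52 = 0.000770769; 1716 periods.
P = 110,000/(1 + 0.04008/52)^1716 ≈ 110,000/3.75140537582 ≈ 29,322.3443.

$29,322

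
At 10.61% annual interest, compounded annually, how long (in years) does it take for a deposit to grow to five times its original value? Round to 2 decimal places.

(1 + 0.1061)^t = 5.
t = ln 5 / ln(1 + 0.1061) ≈ 1.6094/0.10084 ≈ 15.9603.

15.96 years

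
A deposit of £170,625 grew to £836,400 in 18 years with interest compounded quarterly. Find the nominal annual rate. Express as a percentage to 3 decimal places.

(1 + r/4)^72 = 836,400/170,625 = 4.90198.
1 + r/4 = 4.90198^(1/72) ≈ 1.022324, so r/4 ≈ 0.0223238.
r ≈ 4·0.0223238 = 8.92954%.

8.930%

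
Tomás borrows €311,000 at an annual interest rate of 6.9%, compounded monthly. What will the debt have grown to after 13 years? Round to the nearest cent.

€760,688.45

Growth factor = (1 + 0.00575)^156 ≈ 2.44594357384.
A ≈ 311,000 × 2.44594357384 ≈ 760,688.4515.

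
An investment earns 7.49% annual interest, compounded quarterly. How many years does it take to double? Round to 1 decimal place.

9.3 years

(1 + 0.018725)^(4t) = 2.
4t = ln 2 / ln(1 + 0.018725) ≈ 0.69315/0.0185518 ≈ 37.3627.
t ≈ 9.3407.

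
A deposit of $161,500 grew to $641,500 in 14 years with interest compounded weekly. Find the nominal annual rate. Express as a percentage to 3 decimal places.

9.862%

The 728-period growth factor is 641,500/161,500 = 3.97214.
r/52 = 3.97214^(1/728) − 1 ≈ 0.00189644, so r ≈ 52·0.00189644 = 9.86151%.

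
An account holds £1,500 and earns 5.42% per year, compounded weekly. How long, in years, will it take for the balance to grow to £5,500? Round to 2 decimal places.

(1 + 0.00104231)^(52t) = 5,500/1,500 = 3.6667.
52t·ln(1 + 0.00104231) = ln(3.6667); 52t = 1.2993/0.00104176 ≈ 1247.1941.
t ≈ 23.9845 years.

23.98 years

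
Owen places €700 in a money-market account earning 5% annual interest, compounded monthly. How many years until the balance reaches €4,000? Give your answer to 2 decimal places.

34.93 years

We need (1 + 0.00416667)^(12t) = 5.7143, so 12t = ln 5.7143 / ln 1.004167 ≈ 419.1835.
t ≈ 419.1835/12 = 34.9320 years.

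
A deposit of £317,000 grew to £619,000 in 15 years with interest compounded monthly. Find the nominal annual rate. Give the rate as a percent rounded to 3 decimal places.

The 180-period growth factor is 619,000/317,000 = 1.95268.
r/12 = 1.95268^(1/180) − 1 ≈ 0.00372472, so r ≈ 12·0.00372472 = 4.46966%.

4.470%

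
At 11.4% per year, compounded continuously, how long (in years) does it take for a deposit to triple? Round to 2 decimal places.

9.64 years

e^(0.114t) = 3, so 0.114t = ln 3 ≈ 1.0986.
t ≈ 1.0986/0.114 ≈ 9.6369.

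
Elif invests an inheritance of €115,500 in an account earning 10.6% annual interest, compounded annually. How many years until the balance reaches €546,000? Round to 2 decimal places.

15.42 years

(1 + 0.106)^t = 546,000/115,500 = 4.7273.
t·ln(1 + 0.106) = ln(4.7273); t = 1.5533/0.10075 ≈ 15.4179.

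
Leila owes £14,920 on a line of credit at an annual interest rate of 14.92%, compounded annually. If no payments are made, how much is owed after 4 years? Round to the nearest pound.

Growth factor = (1 + 0.1492)^4 ≈ 1.744144526.
A ≈ 14,920 × 1.744144526 ≈ 26,022.6363.

£26,023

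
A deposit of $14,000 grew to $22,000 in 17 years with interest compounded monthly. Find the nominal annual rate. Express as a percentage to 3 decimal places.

The 204-period growth factor is 22,000/14,000 = 1.57143.
r/12 = 1.57143^(1/204) − 1 ≈ 0.00221807, so r ≈ 12·0.00221807 = 2.66168%.

2.662%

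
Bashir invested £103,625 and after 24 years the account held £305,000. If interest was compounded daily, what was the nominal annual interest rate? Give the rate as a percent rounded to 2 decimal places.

(1 + r/365)^8760 = 305,000/103,625 = 2.94331.
1 + r/365 = 2.94331^(1/8760) ≈ 1.000123, so r/365 ≈ 0.000123242.
r ≈ 365·0.000123242 = 4.49833%.

4.50%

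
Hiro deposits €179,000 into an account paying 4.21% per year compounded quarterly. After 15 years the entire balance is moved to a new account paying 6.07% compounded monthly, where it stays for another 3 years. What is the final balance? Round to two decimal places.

€402,311.50

Phase 1: 179,000·(1 + 0.010525)^60 ≈ 335,487.8271.
Phase 2: 335,487.8271·(1 + 0.0607/12)^36 ≈ 402,311.4978.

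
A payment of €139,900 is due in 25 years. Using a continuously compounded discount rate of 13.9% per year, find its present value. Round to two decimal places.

P = A·e^(−rt) = 139,900·e^(−3.475).
e^(−3.475) ≈ 0.0309618338232, so P ≈ 4,331.5606.

€4,331.56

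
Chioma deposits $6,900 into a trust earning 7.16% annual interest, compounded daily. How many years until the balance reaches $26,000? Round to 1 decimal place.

18.5 years

(1 + 0.000196164)^(365t) = 26,000/6,900 = 3.7681.
365t·ln(1 + 0.000196164) = ln(3.7681); 365t = 1.3266/0.000196145 ≈ 6763.2320.
t ≈ 18.5294 years.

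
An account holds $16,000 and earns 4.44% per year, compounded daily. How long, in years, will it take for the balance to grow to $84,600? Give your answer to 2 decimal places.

37.51 years

We need (1 + 0.000121644)^(365t) = 5.2875, so 365t = ln 5.2875 / ln 1.000122 ≈ 13691.1733.
t ≈ 13691.1733/365 = 37.5101 years.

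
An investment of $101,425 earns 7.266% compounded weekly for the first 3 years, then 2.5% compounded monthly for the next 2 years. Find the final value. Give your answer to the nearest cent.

After 3 years at 7.266%: 101,425 × 1.24337300148 ≈ 126,109.1067.
Then 2 years at 2.5%: 126,109.1067 × 1.05121642002 ≈ 132,567.9637.

$132,567.96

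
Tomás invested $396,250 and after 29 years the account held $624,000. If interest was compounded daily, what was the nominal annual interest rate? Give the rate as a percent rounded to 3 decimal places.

1.566%

The 10585-period growth factor is 624,000/396,250 = 1.57476.
r/365 = 1.57476^(1/10585) − 1 ≈ 0.0000429017, so r ≈ 365·0.0000429017 = 1.56591%.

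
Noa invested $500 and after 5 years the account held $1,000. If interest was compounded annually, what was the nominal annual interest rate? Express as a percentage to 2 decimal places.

The 5-period growth factor is 1,000/500 = 2.
r = 2^(1/5) − 1 ≈ 0.148698, i.e. 14.86984%.

14.87%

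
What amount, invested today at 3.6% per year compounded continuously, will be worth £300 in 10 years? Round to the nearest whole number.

£209

P = A·e^(−rt) = 300·e^(−0.36).
e^(−0.36) ≈ 0.697676326, so P ≈ 209.3029.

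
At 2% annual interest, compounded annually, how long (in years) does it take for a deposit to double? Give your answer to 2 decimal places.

35.00 years

(1 + 0.02)^t = 2.
t = ln 2 / ln(1 + 0.02) ≈ 0.69315/0.0198026 ≈ 35.0028.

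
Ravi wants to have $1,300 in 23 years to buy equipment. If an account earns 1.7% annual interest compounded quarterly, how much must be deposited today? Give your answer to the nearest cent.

Growth factor = (1 + 0.00425)^92 ≈ 1.477234076.
P = 1,300/1.477234076 ≈ 880.0230.

$880.02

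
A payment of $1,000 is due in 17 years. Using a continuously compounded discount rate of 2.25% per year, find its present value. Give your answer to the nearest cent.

P = A·e^(−rt) = 1,000·e^(−0.3825).
e^(−0.3825) ≈ 0.682153891, so P ≈ 682.1539.

$682.15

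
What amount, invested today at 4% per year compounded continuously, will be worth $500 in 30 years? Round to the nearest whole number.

P = A·e^(−rt) = 500·e^(−1.2).
e^(−1.2) ≈ 0.301194212, so P ≈ 150.5971.

$151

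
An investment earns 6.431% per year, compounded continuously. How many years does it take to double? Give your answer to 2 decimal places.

10.78 years

e^(0.06431t) = 2, so 0.06431t = ln 2 ≈ 0.69315.
t ≈ 0.69315/0.06431 ≈ 10.7782.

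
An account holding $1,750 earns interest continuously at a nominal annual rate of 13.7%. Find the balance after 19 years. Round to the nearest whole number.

A = P·e^(rt) = 1,750·e^(0.137·19) = 1,750·e^2.603.
e^2.603 ≈ 13.504189897, so A ≈ 23,632.3323.

$23,632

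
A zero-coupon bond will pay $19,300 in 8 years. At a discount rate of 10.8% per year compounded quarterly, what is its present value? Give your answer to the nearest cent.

$8,228.17

Growth factor = (1 + 0.027)^32 ≈ 2.3456013078.
P = 19,300/2.3456013078 ≈ 8,228.1673.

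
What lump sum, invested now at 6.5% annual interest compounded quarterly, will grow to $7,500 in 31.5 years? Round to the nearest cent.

Periodic rate = 6.5%/4 = 0.01625; 126 periods.
P = 7,500/(1 + 0.01625)^126 ≈ 7,500/7.622025263 ≈ 983.9904.

$983.99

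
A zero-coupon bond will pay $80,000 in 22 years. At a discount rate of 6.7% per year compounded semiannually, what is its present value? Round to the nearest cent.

$18,768.47

Growth factor = (1 + 0.0335)^44 ≈ 4.2624683022.
P = 80,000/4.2624683022 ≈ 18,768.4680.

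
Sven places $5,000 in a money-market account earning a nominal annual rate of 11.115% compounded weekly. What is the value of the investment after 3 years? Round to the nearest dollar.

Growth factor = (1 + 0.0021375)^156 ≈ 1.395278633.
A ≈ 5,000 × 1.395278633 ≈ 6,976.3932.

$6,976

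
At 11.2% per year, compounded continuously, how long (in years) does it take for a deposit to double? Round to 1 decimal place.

6.2 years

e^(0.112t) = 2, so 0.112t = ln 2 ≈ 0.69315.
t ≈ 0.69315/0.112 ≈ 6.1888.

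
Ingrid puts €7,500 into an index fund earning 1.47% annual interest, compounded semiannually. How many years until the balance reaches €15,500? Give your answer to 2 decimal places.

(1 + 0.00735)^(2t) = 15,500/7,500 = 2.0667.
2t·ln(1 + 0.00735) = ln(2.0667); 2t = 0.72594/0.00732312 ≈ 99.1295.
t ≈ 49.5647 years.

49.56 years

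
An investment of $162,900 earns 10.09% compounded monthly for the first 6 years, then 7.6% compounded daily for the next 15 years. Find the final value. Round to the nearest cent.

$930,653.31

After 6 years at 10.09%: 162,900 × 1.82735392053 ≈ 297,675.9537.
Then 15 years at 7.6%: 297,675.9537 × 3.12639733842 ≈ 930,653.3092.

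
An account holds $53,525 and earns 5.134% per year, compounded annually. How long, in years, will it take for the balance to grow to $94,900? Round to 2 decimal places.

11.44 years

(1 + 0.05134)^t = 94,900/53,525 = 1.773.
t·ln(1 + 0.05134) = ln(1.773); t = 0.57267/0.0500655 ≈ 11.4385.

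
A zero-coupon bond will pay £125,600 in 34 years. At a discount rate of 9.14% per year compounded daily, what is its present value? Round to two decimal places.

£5,617.53

Growth factor = (1 + 0.0914/365)^12410 ≈ 22.3585987004.
P = 125,600/22.3585987004 ≈ 5,617.5256.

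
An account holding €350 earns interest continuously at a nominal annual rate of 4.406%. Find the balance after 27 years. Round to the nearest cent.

A = P·e^(rt) = 350·e^(0.04406·27) = 350·e^1.18962.
e^1.18962 ≈ 3.285832354, so A ≈ 1,150.0413.

€1,150.04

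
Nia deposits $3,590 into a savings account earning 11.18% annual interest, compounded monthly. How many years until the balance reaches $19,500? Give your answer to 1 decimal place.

15.2 years

We need (1 + 0.00931667)^(12t) = 5.4318, so 12t = ln 5.4318 / ln 1.009317 ≈ 182.4830.
t ≈ 182.4830/12 = 15.2069 years.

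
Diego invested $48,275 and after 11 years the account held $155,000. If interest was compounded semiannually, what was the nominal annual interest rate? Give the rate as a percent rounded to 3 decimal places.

(1 + r/2)^22 = 155,000/48,275 = 3.21077.
1 + r/2 = 3.21077^(1/22) ≈ 1.054454, so r/2 ≈ 0.0544542.
r ≈ 2·0.0544542 = 10.89083%.

10.891%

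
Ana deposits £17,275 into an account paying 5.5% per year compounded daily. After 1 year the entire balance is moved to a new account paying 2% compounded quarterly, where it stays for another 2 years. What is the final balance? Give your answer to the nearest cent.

Phase 1: 17,275·(1 + 0.055/365)^365 ≈ 18,251.6635.
Phase 2: 18,251.6635·(1 + 0.005)^8 ≈ 18,994.6348.

£18,994.63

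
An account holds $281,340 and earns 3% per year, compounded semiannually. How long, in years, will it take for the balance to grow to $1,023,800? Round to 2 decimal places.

(1 + 0.015)^(2t) = 1,023,800/281,340 = 3.639.
2t·ln(1 + 0.015) = ln(3.639); 2t = 1.2917/0.0148886 ≈ 86.7584.
t ≈ 43.3792 years.

43.38 years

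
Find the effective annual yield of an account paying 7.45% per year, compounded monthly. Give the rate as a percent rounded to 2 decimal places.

7.71%

EAR = (1 + 7.45%/12)^12 − 1 = (1 + 0.00620833)^12 − 1.
(1 + 0.00620833)^12 ≈ 1.077097, so EAR ≈ 7.70973%.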